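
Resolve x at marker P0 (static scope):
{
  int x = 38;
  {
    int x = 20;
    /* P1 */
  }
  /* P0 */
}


x declared in the same block as P0
x = 38


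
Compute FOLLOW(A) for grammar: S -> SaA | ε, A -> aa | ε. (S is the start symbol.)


$ ∈ FOLLOW(S). For each A -> αBβ: add FIRST(β)\{ε} to FOLLOW(B); if β nullable, add FOLLOW(A).
FOLLOW(A) = {$, a}


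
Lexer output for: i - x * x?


Scan left to right, longest-match per lexeme
Tokens: ID(i), OP(-), ID(x), OP(*), ID(x)


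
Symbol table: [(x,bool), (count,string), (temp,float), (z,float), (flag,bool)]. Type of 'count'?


Lookup 'count' → type string


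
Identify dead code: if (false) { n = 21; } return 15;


condition is constant false, so the whole block is unreachable
Dead: 'if (false) { n = 21; }'


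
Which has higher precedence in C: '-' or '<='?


'-' is additive (level 9); '<=' is relational (level 7)
Higher level binds tighter
'-' has higher precedence than '<='


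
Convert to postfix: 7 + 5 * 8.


* has higher precedence, evaluate 5*8 first
Postfix: 7 5 8 * +


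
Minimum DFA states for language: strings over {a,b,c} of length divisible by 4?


Track length mod 4: states 0..3, accept at 0
Minimal DFA: 4 states


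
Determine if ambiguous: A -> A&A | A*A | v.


'v&v*v' has two parse trees (no precedence encoded between & and *)
Ambiguous


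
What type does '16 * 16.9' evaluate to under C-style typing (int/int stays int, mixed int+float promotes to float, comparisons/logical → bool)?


Operand types: int * float
Rule: mixed int/float promotes to float; int/int stays int
Result type: float


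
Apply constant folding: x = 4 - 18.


4 - 18 = -14 at compile time
Optimized: x = -14


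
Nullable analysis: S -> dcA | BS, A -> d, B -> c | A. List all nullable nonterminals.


A nonterminal is nullable iff some alternative derives ε (directly, or every symbol in it is nullable)
Nullable: {}


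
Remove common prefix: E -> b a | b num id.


Common prefix: 'b'
Factored: E -> b E', E' -> a | num id


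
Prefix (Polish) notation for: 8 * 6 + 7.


left-to-right (same/higher precedence on left): tree is (+ (* 8 6) 7)
Prefix: + * 8 6 7


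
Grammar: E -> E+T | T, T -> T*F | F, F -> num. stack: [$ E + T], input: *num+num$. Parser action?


'*' can extend T; shift to build T -> T*F
Action: shift


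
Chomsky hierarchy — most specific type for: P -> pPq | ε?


Single nonterminal LHS, but p^n q^n is not regular
Classification: Type 2 (Context-Free)


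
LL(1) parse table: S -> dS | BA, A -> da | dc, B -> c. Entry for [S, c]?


For [S, c]: 'c' ∈ FIRST(BA)
Entry: S -> BA


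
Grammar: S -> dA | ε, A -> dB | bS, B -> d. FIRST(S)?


Per alternative of S: FIRST(dA) = {d}; FIRST(ε) = {ε}
FIRST(S) = {d, ε}


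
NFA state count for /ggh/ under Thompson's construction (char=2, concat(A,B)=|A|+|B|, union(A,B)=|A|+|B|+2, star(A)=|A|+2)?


Syntax tree has 3 char leaf(s), 0 union(s), 0 star(s)
chars contribute 3×2 = 6; each union adds +2; each star adds +2
Total: 6 + 0 + 0 = 6 states


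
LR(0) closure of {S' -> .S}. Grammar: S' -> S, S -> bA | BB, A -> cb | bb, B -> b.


Start: S' -> .S
For each item with dot before a nonterminal B, add B -> .γ for every B-production
Closure: [S' -> .S, S -> .bA, S -> .BB, B -> .b]


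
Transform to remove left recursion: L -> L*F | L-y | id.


Left-recursive alternatives: L*F, L-y; non-recursive: id
Introduce L': L -> idL', L' -> *FL' | -yL' | ε


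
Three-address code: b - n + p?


Break into single-operator statements:
t1 = b - n
t2 = t1 + p


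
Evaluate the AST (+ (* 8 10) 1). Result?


Evaluate inner: (* 8 10) = 80
Evaluate root: (+ 80 1) = 81
Result: 81


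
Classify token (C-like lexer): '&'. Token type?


Pattern: operator symbol
Type: OPERATOR


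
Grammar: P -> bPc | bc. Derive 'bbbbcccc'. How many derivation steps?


Derivation: P => bPc => bbPcc => bbbPccc => bbbbcccc
Steps: 4


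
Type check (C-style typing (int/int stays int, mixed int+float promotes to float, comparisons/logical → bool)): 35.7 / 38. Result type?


Operand types: float / int
Rule: mixed int/float promotes to float; int/int stays int
Result type: float


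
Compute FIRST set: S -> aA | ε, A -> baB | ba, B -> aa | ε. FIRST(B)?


Per alternative of B: FIRST(aa) = {a}; FIRST(ε) = {ε}
FIRST(B) = {a, ε}


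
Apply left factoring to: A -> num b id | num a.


Common prefix: 'num'
Factored: A -> num A', A' -> b id | a


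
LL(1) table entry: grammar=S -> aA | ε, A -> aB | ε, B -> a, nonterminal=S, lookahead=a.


For [S, a]: 'a' ∈ FIRST(aA)
Entry: S -> aA


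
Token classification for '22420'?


Pattern: digits only
Type: INTEGER_LITERAL


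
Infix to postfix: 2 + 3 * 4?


* has higher precedence, evaluate 3*4 first
Postfix: 2 3 4 * +


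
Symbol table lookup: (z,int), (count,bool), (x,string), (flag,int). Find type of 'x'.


Lookup 'x' → type string


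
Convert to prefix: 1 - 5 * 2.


'*' binds tighter: tree is (- 1 (* 5 2))
Prefix: - 1 * 5 2


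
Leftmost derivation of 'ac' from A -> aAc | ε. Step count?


Derivation: A => aAc => ac
Steps: 2


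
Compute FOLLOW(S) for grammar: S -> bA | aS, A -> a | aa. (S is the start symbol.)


$ ∈ FOLLOW(S). For each A -> αBβ: add FIRST(β)\{ε} to FOLLOW(B); if β nullable, add FOLLOW(A).
FOLLOW(S) = {$}


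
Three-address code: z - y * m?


Break into single-operator statements:
t1 = y * m
t2 = z - t1


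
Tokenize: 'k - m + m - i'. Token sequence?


Scan left to right, longest-match per lexeme
Tokens: ID(k), OP(-), ID(m), OP(+), ID(m), OP(-), ID(i)


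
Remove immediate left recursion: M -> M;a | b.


Left-recursive alternatives: M;a; non-recursive: b
Introduce M': M -> bM', M' -> ;aM' | ε


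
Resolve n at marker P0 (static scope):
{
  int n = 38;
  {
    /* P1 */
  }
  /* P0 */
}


n declared in the same block as P0
n = 38


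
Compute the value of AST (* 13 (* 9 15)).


Evaluate inner: (* 9 15) = 135
Evaluate root: (* 13 135) = 1755
Result: 1755


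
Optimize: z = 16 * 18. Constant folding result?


16 * 18 = 288 at compile time
Optimized: z = 288


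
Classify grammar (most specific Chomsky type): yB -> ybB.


LHS has context (more than one symbol) and |LHS| ≤ |RHS|
Classification: Type 1 (Context-Sensitive)


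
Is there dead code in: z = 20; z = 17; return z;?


first assignment to z is overwritten before any read
Dead: 'z = 20'


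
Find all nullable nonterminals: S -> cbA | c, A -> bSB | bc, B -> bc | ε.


A nonterminal is nullable iff some alternative derives ε (directly, or every symbol in it is nullable)
Nullable: {B}


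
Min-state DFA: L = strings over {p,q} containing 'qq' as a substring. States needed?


KMP-style automaton: 2 progress states + 1 absorbing accept = 3
Minimal DFA: 3 states


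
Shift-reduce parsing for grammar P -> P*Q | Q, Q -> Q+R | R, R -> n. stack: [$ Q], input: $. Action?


lookahead ∉ {+} so Q won't extend; reduce P -> Q
Action: reduce (P -> Q)


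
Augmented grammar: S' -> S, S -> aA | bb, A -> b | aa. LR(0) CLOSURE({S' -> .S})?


Start: S' -> .S
For each item with dot before a nonterminal B, add B -> .γ for every B-production
Closure: [S' -> .S, S -> .aA, S -> .bb]


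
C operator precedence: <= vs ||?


'<=' is relational (level 7); '||' is logical OR (level 1)
Higher level binds tighter
'<=' has higher precedence than '||'


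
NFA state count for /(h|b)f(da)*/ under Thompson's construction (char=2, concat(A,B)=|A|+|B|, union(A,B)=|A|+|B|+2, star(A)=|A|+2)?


Syntax tree has 5 char leaf(s), 1 union(s), 1 star(s)
chars contribute 5×2 = 10; each union adds +2; each star adds +2
Total: 10 + 2 + 2 = 14 states


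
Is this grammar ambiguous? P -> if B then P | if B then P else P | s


dangling else: 'if B then if B then s else s' parses two ways
Ambiguous


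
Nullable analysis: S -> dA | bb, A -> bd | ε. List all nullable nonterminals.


A nonterminal is nullable iff some alternative derives ε (directly, or every symbol in it is nullable)
Nullable: {A}


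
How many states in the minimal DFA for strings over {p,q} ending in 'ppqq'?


Track the longest suffix of input matching a prefix of 'ppqq': 5 classes (prefixes of length 0..4)
Minimal DFA: 5 states


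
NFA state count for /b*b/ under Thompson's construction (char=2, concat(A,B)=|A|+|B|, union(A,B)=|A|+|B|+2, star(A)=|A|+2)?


Syntax tree has 2 char leaf(s), 0 union(s), 1 star(s)
chars contribute 2×2 = 4; each union adds +2; each star adds +2
Total: 4 + 0 + 2 = 6 states


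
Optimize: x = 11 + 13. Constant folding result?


11 + 13 = 24 at compile time
Optimized: x = 24


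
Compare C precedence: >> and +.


'+' is additive (level 9); '>>' is shift (level 8)
Higher level binds tighter
'+' has higher precedence than '>>'


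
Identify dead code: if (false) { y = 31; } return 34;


condition is constant false, so the whole block is unreachable
Dead: 'if (false) { y = 31; }'


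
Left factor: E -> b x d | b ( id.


Common prefix: 'b'
Factored: E -> b E', E' -> x d | ( id


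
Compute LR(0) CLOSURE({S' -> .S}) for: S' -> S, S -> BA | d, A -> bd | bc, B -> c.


Start: S' -> .S
For each item with dot before a nonterminal B, add B -> .γ for every B-production
Closure: [S' -> .S, S -> .BA, S -> .d, B -> .c]


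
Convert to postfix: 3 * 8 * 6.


Left to right (same or higher precedence on left)
Postfix: 3 8 * 6 *


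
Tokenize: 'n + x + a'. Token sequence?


Scan left to right, longest-match per lexeme
Tokens: ID(n), OP(+), ID(x), OP(+), ID(a)


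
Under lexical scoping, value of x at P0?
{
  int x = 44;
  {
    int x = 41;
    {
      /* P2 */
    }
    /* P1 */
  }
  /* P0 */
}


x declared in the same block as P0
x = 44


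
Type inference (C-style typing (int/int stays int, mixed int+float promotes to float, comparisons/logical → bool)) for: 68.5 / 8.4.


Operand types: float / float
Rule: mixed int/float promotes to float; int/int stays int
Result type: float


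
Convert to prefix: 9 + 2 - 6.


left-to-right (same/higher precedence on left): tree is (- (+ 9 2) 6)
Prefix: - + 9 2 6


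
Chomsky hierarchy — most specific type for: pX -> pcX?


LHS has context (more than one symbol) and |LHS| ≤ |RHS|
Classification: Type 1 (Context-Sensitive)


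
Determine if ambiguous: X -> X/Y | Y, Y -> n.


precedence layered via separate nonterminal Y: deterministic
Unambiguous


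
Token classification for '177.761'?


Pattern: digits with a decimal point
Type: FLOAT_LITERAL


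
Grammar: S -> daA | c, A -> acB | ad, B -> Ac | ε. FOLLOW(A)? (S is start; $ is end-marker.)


$ ∈ FOLLOW(S). For each A -> αBβ: add FIRST(β)\{ε} to FOLLOW(B); if β nullable, add FOLLOW(A).
FOLLOW(A) = {$, c}


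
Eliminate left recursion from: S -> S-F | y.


Left-recursive alternatives: S-F; non-recursive: y
Introduce S': S -> yS', S' -> -FS' | ε


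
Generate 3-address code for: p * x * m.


Break into single-operator statements:
t1 = p * x
t2 = t1 * m


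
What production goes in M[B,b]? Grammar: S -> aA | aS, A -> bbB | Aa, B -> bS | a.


For [B, b]: 'b' ∈ FIRST(bS)
Entry: B -> bS


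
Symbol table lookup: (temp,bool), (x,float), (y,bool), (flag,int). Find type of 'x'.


Lookup 'x' → type float


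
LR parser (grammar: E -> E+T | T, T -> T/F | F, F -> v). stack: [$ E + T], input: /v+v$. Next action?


'/' can extend T; shift to build T -> T/F
Action: shift


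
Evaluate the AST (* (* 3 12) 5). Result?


Evaluate inner: (* 3 12) = 36
Evaluate root: (* 36 5) = 180
Result: 180


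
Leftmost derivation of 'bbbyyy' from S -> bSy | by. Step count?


Derivation: S => bSy => bbSyy => bbbyyy
Steps: 3


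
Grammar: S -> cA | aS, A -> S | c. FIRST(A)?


Per alternative of A: FIRST(S) = {a, c}; FIRST(c) = {c}
FIRST(A) = {a, c}


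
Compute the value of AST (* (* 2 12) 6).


Evaluate inner: (* 2 12) = 24
Evaluate root: (* 24 6) = 144
Result: 144


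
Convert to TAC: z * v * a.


Break into single-operator statements:
t1 = z * v
t2 = t1 * a


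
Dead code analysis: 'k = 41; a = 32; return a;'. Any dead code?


k is assigned but never read
Dead: 'k = 41'


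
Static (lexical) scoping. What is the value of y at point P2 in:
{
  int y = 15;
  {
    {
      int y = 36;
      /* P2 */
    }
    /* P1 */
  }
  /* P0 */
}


y declared in the same block as P2
y = 36


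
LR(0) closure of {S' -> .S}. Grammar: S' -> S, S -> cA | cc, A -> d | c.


Start: S' -> .S
For each item with dot before a nonterminal B, add B -> .γ for every B-production
Closure: [S' -> .S, S -> .cA, S -> .cc]


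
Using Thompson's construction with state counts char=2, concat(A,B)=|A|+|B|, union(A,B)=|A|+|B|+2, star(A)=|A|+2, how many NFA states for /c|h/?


Syntax tree has 2 char leaf(s), 1 union(s), 0 star(s)
chars contribute 2×2 = 4; each union adds +2; each star adds +2
Total: 4 + 2 + 0 = 6 states


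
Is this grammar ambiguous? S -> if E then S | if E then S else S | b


dangling else: 'if E then if E then b else b' parses two ways
Ambiguous


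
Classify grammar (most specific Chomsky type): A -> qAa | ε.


Single nonterminal LHS, but q^n a^n is not regular
Classification: Type 2 (Context-Free)


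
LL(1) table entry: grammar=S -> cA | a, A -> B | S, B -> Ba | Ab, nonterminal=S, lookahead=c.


For [S, c]: 'c' ∈ FIRST(cA)
Entry: S -> cA


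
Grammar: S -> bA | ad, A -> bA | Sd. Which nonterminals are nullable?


A nonterminal is nullable iff some alternative derives ε (directly, or every symbol in it is nullable)
Nullable: {}


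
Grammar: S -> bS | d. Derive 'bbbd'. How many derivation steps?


Derivation: S => bS => bbS => bbbS => bbbd
Steps: 4


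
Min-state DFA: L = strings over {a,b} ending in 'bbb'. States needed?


Track the longest suffix of input matching a prefix of 'bbb': 4 classes (prefixes of length 0..3)
Minimal DFA: 4 states


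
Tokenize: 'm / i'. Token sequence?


Scan left to right, longest-match per lexeme
Tokens: ID(m), OP(/), ID(i)


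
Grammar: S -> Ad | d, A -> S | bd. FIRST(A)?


Per alternative of A: FIRST(S) = {b, d}; FIRST(bd) = {b}
FIRST(A) = {b, d}


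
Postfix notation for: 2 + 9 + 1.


Left to right (same or higher precedence on left)
Postfix: 2 9 + 1 +


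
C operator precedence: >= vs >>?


'>>' is shift (level 8); '>=' is relational (level 7)
Higher level binds tighter
'>>' has higher precedence than '>='


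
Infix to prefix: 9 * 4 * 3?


left-to-right (same/higher precedence on left): tree is (* (* 9 4) 3)
Prefix: * * 9 4 3


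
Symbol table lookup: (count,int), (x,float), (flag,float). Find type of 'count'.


Lookup 'count' → type int


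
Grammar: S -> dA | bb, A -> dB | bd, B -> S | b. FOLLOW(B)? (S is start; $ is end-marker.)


$ ∈ FOLLOW(S). For each A -> αBβ: add FIRST(β)\{ε} to FOLLOW(B); if β nullable, add FOLLOW(A).
FOLLOW(B) = {$}


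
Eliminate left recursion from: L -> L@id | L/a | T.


Left-recursive alternatives: L@id, L/a; non-recursive: T
Introduce L': L -> TL', L' -> @idL' | /aL' | ε


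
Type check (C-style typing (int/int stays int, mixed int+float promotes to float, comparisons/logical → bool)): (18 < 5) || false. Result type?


Operand types: bool || bool
Rule: logical operators take bool operands and yield bool
Result type: bool


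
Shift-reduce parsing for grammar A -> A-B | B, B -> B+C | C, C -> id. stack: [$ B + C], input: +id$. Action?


handle 'B+C' on top
Action: reduce (B -> B+C)


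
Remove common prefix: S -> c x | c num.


Common prefix: 'c'
Factored: S -> c S', S' -> x | num


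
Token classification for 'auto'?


Pattern: reserved word
Type: KEYWORD


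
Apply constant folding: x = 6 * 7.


6 * 7 = 42 at compile time
Optimized: x = 42


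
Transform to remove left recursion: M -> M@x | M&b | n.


Left-recursive alternatives: M@x, M&b; non-recursive: n
Introduce M': M -> nM', M' -> @xM' | &bM' | ε


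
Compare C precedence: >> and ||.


'>>' is shift (level 8); '||' is logical OR (level 1)
Higher level binds tighter
'>>' has higher precedence than '||'


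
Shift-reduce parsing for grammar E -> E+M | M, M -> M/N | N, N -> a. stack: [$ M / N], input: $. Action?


handle 'M/N' on top
Action: reduce (M -> M/N)


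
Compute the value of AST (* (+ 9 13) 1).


Evaluate inner: (+ 9 13) = 22
Evaluate root: (* 22 1) = 22
Result: 22


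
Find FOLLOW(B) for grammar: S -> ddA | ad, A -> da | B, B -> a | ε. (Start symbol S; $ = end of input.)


$ ∈ FOLLOW(S). For each A -> αBβ: add FIRST(β)\{ε} to FOLLOW(B); if β nullable, add FOLLOW(A).
FOLLOW(B) = {$}


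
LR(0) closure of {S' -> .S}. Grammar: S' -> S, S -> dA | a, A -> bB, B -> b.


Start: S' -> .S
For each item with dot before a nonterminal B, add B -> .γ for every B-production
Closure: [S' -> .S, S -> .dA, S -> .a]


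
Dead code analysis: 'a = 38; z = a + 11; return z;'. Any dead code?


a is read by z's definition; z is returned
No dead code


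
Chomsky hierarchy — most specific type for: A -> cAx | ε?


Single nonterminal LHS, but c^n x^n is not regular
Classification: Type 2 (Context-Free)


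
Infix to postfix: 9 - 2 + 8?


Left to right (same or higher precedence on left)
Postfix: 9 2 - 8 +


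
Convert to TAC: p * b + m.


Break into single-operator statements:
t1 = p * b
t2 = t1 + m


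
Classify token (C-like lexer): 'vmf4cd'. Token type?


Pattern: letter/underscore followed by alphanumerics, not a keyword
Type: IDENTIFIER


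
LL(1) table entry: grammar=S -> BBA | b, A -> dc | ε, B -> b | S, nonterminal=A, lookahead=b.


For [A, b]: ε is nullable and 'b' ∈ FOLLOW(A)
Entry: A -> ε


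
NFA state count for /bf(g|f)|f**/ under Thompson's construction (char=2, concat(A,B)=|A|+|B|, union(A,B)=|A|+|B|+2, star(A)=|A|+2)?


Syntax tree has 5 char leaf(s), 2 union(s), 2 star(s)
chars contribute 5×2 = 10; each union adds +2; each star adds +2
Total: 10 + 4 + 4 = 18 states


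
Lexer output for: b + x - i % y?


Scan left to right, longest-match per lexeme
Tokens: ID(b), OP(+), ID(x), OP(-), ID(i), OP(%), ID(y)


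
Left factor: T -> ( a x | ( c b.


Common prefix: '('
Factored: T -> ( T', T' -> a x | c b


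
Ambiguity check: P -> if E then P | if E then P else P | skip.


dangling else: 'if E then if E then skip else skip' parses two ways
Ambiguous


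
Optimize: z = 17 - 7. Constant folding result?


17 - 7 = 10 at compile time
Optimized: z = 10


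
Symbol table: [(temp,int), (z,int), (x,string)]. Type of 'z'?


Lookup 'z' → type int


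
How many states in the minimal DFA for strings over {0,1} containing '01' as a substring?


KMP-style automaton: 2 progress states + 1 absorbing accept = 3
Minimal DFA: 3 states


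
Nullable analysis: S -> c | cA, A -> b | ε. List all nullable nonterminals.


A nonterminal is nullable iff some alternative derives ε (directly, or every symbol in it is nullable)
Nullable: {A}


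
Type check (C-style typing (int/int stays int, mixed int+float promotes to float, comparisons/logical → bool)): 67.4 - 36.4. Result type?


Operand types: float - float
Rule: mixed int/float promotes to float; int/int stays int
Result type: float


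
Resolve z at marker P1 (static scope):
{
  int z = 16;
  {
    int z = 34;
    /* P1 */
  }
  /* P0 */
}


z declared in the same block as P1
z = 34


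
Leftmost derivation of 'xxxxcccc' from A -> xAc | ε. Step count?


Derivation: A => xAc => xxAcc => xxxAccc => xxxxAcccc => xxxxcccc
Steps: 5


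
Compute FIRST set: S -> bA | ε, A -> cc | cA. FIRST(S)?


Per alternative of S: FIRST(bA) = {b}; FIRST(ε) = {ε}
FIRST(S) = {b, ε}


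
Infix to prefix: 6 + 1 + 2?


left-to-right (same/higher precedence on left): tree is (+ (+ 6 1) 2)
Prefix: + + 6 1 2


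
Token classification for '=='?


Pattern: operator symbol
Type: OPERATOR


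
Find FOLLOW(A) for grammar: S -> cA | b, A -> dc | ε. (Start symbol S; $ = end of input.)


$ ∈ FOLLOW(S). For each A -> αBβ: add FIRST(β)\{ε} to FOLLOW(B); if β nullable, add FOLLOW(A).
FOLLOW(A) = {$}


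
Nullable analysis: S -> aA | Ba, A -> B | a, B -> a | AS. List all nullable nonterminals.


A nonterminal is nullable iff some alternative derives ε (directly, or every symbol in it is nullable)
Nullable: {}


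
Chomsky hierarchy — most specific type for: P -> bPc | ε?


Single nonterminal LHS, but b^n c^n is not regular
Classification: Type 2 (Context-Free)


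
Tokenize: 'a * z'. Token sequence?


Scan left to right, longest-match per lexeme
Tokens: ID(a), OP(*), ID(z)


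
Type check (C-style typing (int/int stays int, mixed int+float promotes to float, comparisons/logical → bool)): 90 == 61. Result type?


Operand types: int == int
Rule: comparison yields bool
Result type: bool


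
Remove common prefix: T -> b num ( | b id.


Common prefix: 'b'
Factored: T -> b T', T' -> num ( | id


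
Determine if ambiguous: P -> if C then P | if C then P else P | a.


dangling else: 'if C then if C then a else a' parses two ways
Ambiguous


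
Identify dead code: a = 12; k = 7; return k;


a is assigned but never read
Dead: 'a = 12'


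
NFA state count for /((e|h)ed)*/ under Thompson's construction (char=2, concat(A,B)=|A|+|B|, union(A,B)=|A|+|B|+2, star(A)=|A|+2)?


Syntax tree has 4 char leaf(s), 1 union(s), 1 star(s)
chars contribute 4×2 = 8; each union adds +2; each star adds +2
Total: 8 + 2 + 2 = 12 states


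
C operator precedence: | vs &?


'&' is bitwise AND (level 5); '|' is bitwise OR (level 3)
Higher level binds tighter
'&' has higher precedence than '|'


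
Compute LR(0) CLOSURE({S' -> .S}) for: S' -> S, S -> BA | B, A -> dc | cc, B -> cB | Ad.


Start: S' -> .S
For each item with dot before a nonterminal B, add B -> .γ for every B-production
Closure: [S' -> .S, S -> .BA, S -> .B, B -> .cB, B -> .Ad, A -> .dc, A -> .cc]


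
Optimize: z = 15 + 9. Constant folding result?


15 + 9 = 24 at compile time
Optimized: z = 24


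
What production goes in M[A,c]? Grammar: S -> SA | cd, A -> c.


For [A, c]: 'c' ∈ FIRST(c)
Entry: A -> c


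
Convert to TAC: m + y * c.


Break into single-operator statements:
t1 = y * c
t2 = m + t1


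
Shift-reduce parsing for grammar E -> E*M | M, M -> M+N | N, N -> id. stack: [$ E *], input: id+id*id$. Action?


no handle ('E*' is not any RHS); shift 'id'
Action: shift


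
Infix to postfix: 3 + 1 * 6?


* has higher precedence, evaluate 1*6 first
Postfix: 3 1 6 * +


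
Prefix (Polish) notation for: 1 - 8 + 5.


left-to-right (same/higher precedence on left): tree is (+ (- 1 8) 5)
Prefix: + - 1 8 5


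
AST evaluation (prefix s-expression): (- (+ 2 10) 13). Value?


Evaluate inner: (+ 2 10) = 12
Evaluate root: (- 12 13) = -1
Result: -1


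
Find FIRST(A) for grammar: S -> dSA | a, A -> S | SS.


Per alternative of A: FIRST(S) = {a, d}; FIRST(SS) = {a, d}
FIRST(A) = {a, d}


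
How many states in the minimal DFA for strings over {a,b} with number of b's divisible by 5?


Track (count of b) mod 5: states 0..4, accept at 0
Minimal DFA: 5 states


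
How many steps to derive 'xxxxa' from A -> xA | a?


Derivation: A => xA => xxA => xxxA => xxxxA => xxxxa
Steps: 5


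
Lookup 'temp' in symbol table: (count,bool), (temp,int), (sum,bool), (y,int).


Lookup 'temp' → type int


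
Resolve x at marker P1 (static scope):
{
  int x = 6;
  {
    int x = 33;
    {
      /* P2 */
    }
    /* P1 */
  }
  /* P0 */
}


x declared in the same block as P1
x = 33


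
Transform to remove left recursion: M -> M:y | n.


Left-recursive alternatives: M:y; non-recursive: n
Introduce M': M -> nM', M' -> :yM' | ε


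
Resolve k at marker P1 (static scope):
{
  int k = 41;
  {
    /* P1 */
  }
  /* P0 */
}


P1's block does not declare k; resolves to the enclosing declaration at depth 0
k = 41


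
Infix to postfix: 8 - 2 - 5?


Left to right (same or higher precedence on left)
Postfix: 8 2 - 5 -


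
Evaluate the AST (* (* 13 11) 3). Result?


Evaluate inner: (* 13 11) = 143
Evaluate root: (* 143 3) = 429
Result: 429


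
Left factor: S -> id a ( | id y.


Common prefix: 'id'
Factored: S -> id S', S' -> a ( | y


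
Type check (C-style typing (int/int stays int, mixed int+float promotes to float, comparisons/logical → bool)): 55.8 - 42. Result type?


Operand types: float - int
Rule: mixed int/float promotes to float; int/int stays int
Result type: float


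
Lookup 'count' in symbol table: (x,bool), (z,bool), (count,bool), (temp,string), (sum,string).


Lookup 'count' → type bool


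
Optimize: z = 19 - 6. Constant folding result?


19 - 6 = 13 at compile time
Optimized: z = 13


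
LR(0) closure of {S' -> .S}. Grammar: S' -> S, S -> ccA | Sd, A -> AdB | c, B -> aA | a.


Start: S' -> .S
For each item with dot before a nonterminal B, add B -> .γ for every B-production
Closure: [S' -> .S, S -> .ccA, S -> .Sd]


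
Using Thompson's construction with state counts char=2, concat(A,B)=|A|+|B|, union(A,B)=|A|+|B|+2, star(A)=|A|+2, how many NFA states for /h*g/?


Syntax tree has 2 char leaf(s), 0 union(s), 1 star(s)
chars contribute 2×2 = 4; each union adds +2; each star adds +2
Total: 4 + 0 + 2 = 6 states


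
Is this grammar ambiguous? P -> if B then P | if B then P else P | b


dangling else: 'if B then if B then b else b' parses two ways
Ambiguous


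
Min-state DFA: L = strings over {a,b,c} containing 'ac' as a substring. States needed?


KMP-style automaton: 2 progress states + 1 absorbing accept = 3
Minimal DFA: 3 states


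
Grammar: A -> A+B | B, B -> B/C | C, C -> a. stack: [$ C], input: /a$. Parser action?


'C' (not preceded by B/) is the handle for B -> C
Action: reduce (B -> C)


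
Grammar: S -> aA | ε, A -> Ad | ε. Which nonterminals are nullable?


A nonterminal is nullable iff some alternative derives ε (directly, or every symbol in it is nullable)
Nullable: {A, S}


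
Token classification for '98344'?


Pattern: digits only
Type: INTEGER_LITERAL


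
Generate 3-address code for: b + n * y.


Break into single-operator statements:
t1 = n * y
t2 = b + t1


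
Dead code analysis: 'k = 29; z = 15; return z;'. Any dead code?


k is assigned but never read
Dead: 'k = 29'


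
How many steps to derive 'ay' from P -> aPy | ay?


Derivation: P => ay
Steps: 1


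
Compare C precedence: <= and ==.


'<=' is relational (level 7); '==' is equality (level 6)
Higher level binds tighter
'<=' has higher precedence than '=='


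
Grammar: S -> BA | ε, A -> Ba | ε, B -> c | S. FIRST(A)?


Per alternative of A: FIRST(Ba) = {a, c}; FIRST(ε) = {ε}
FIRST(A) = {a, c, ε}


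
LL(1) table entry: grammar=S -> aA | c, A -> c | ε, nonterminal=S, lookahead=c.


For [S, c]: 'c' ∈ FIRST(c)
Entry: S -> c


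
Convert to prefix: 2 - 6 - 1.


left-to-right (same/higher precedence on left): tree is (- (- 2 6) 1)
Prefix: - - 2 6 1


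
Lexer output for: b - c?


Scan left to right, longest-match per lexeme
Tokens: ID(b), OP(-), ID(c)


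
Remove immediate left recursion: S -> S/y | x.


Left-recursive alternatives: S/y; non-recursive: x
Introduce S': S -> xS', S' -> /yS' | ε


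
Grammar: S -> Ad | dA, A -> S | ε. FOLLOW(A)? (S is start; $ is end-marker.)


$ ∈ FOLLOW(S). For each A -> αBβ: add FIRST(β)\{ε} to FOLLOW(B); if β nullable, add FOLLOW(A).
FOLLOW(A) = {$, d}


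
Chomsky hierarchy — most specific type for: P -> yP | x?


Right-linear: every RHS is a terminal or a terminal followed by one nonterminal
Classification: Type 3 (Regular)


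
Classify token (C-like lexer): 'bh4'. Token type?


Pattern: letter/underscore followed by alphanumerics, not a keyword
Type: IDENTIFIER


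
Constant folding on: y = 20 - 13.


20 - 13 = 7 at compile time
Optimized: y = 7


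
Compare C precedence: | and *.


'*' is multiplicative (level 10); '|' is bitwise OR (level 3)
Higher level binds tighter
'*' has higher precedence than '|'


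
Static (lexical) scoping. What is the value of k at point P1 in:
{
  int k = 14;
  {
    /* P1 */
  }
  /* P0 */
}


P1's block does not declare k; resolves to the enclosing declaration at depth 0
k = 14


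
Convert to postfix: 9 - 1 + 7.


Left to right (same or higher precedence on left)
Postfix: 9 1 - 7 +


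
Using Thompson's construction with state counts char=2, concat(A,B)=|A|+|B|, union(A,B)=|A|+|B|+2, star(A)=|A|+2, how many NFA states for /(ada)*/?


Syntax tree has 3 char leaf(s), 0 union(s), 1 star(s)
chars contribute 3×2 = 6; each union adds +2; each star adds +2
Total: 6 + 0 + 2 = 8 states


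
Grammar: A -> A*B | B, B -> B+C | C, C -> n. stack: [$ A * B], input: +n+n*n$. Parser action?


'+' can extend B; shift to build B -> B+C
Action: shift


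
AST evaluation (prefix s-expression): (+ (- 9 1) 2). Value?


Evaluate inner: (- 9 1) = 8
Evaluate root: (+ 8 2) = 10
Result: 10


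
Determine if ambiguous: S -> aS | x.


right-linear, alternatives start with distinct terminals 'a' vs 'x': unique leftmost derivation
Unambiguous


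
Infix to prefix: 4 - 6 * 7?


'*' binds tighter: tree is (- 4 (* 6 7))
Prefix: - 4 * 6 7


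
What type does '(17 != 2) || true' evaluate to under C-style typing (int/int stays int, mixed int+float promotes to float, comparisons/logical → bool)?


Operand types: bool || bool
Rule: logical operators take bool operands and yield bool
Result type: bool


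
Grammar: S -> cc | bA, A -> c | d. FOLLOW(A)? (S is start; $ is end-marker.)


$ ∈ FOLLOW(S). For each A -> αBβ: add FIRST(β)\{ε} to FOLLOW(B); if β nullable, add FOLLOW(A).
FOLLOW(A) = {$}


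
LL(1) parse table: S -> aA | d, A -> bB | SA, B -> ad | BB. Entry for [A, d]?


For [A, d]: 'd' ∈ FIRST(SA)
Entry: A -> SA


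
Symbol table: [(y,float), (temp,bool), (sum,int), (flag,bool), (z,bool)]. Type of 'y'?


Lookup 'y' → type float


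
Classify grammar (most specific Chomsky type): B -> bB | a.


Right-linear: every RHS is a terminal or a terminal followed by one nonterminal
Classification: Type 3 (Regular)


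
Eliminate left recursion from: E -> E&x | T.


Left-recursive alternatives: E&x; non-recursive: T
Introduce E': E -> TE', E' -> &xE' | ε


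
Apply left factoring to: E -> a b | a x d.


Common prefix: 'a'
Factored: E -> a E', E' -> b | x d


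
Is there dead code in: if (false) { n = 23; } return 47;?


condition is constant false, so the whole block is unreachable
Dead: 'if (false) { n = 23; }'


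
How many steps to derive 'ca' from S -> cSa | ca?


Derivation: S => ca
Steps: 1


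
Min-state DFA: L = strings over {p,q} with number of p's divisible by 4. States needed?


Track (count of p) mod 4: states 0..3, accept at 0
Minimal DFA: 4 states


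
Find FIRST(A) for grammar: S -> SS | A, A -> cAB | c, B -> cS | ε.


Per alternative of A: FIRST(cAB) = {c}; FIRST(c) = {c}
FIRST(A) = {c}


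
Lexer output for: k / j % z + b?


Scan left to right, longest-match per lexeme
Tokens: ID(k), OP(/), ID(j), OP(%), ID(z), OP(+), ID(b)


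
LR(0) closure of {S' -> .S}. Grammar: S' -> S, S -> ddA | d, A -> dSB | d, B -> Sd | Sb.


Start: S' -> .S
For each item with dot before a nonterminal B, add B -> .γ for every B-production
Closure: [S' -> .S, S -> .ddA, S -> .d]


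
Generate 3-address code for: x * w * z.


Break into single-operator statements:
t1 = x * w
t2 = t1 * z


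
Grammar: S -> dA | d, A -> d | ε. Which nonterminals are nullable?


A nonterminal is nullable iff some alternative derives ε (directly, or every symbol in it is nullable)
Nullable: {A}


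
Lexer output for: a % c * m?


Scan left to right, longest-match per lexeme
Tokens: ID(a), OP(%), ID(c), OP(*), ID(m)


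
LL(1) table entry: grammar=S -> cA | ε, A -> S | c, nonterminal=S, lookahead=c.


For [S, c]: 'c' ∈ FIRST(cA)
Entry: S -> cA


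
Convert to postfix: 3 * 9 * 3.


Left to right (same or higher precedence on left)
Postfix: 3 9 * 3 *


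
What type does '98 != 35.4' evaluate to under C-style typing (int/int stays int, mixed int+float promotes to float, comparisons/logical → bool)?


Operand types: int != float
Rule: comparison yields bool
Result type: bool


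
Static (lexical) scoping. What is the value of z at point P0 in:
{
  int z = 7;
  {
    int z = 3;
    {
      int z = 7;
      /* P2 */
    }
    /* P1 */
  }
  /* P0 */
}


z declared in the same block as P0
z = 7


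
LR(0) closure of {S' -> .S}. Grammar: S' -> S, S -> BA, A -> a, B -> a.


Start: S' -> .S
For each item with dot before a nonterminal B, add B -> .γ for every B-production
Closure: [S' -> .S, S -> .BA, B -> .a]


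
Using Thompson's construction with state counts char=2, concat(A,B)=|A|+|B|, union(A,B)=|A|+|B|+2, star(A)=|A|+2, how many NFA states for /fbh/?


Syntax tree has 3 char leaf(s), 0 union(s), 0 star(s)
chars contribute 3×2 = 6; each union adds +2; each star adds +2
Total: 6 + 0 + 0 = 6 states


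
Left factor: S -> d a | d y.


Common prefix: 'd'
Factored: S -> d S', S' -> a | y


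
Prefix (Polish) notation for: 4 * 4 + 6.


left-to-right (same/higher precedence on left): tree is (+ (* 4 4) 6)
Prefix: + * 4 4 6


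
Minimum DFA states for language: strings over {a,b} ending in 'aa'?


Track the longest suffix of input matching a prefix of 'aa': 3 classes (prefixes of length 0..2)
Minimal DFA: 3 states


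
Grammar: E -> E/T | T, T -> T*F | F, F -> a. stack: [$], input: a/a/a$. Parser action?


no handle on stack; shift 'a'
Action: shift


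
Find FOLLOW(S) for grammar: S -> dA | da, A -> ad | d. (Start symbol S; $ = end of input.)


$ ∈ FOLLOW(S). For each A -> αBβ: add FIRST(β)\{ε} to FOLLOW(B); if β nullable, add FOLLOW(A).
FOLLOW(S) = {$}


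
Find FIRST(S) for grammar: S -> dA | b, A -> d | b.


Per alternative of S: FIRST(dA) = {d}; FIRST(b) = {b}
FIRST(S) = {b, d}


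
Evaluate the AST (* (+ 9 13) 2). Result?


Evaluate inner: (+ 9 13) = 22
Evaluate root: (* 22 2) = 44
Result: 44


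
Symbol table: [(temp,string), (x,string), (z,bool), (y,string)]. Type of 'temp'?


Lookup 'temp' → type string


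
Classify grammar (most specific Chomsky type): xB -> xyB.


LHS has context (more than one symbol) and |LHS| ≤ |RHS|
Classification: Type 1 (Context-Sensitive)


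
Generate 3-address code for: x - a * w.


Break into single-operator statements:
t1 = a * w
t2 = x - t1


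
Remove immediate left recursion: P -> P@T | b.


Left-recursive alternatives: P@T; non-recursive: b
Introduce P': P -> bP', P' -> @TP' | ε


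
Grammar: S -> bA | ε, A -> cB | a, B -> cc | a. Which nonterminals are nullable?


A nonterminal is nullable iff some alternative derives ε (directly, or every symbol in it is nullable)
Nullable: {S}


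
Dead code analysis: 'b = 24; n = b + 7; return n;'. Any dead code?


b is read by n's definition; n is returned
No dead code


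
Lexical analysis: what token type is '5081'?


Pattern: digits only
Type: INTEGER_LITERAL


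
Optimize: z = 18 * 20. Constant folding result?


18 * 20 = 360 at compile time
Optimized: z = 360


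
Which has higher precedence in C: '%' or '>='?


'%' is multiplicative (level 10); '>=' is relational (level 7)
Higher level binds tighter
'%' has higher precedence than '>='


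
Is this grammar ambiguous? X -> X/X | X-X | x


'x/x-x' has two parse trees (no precedence encoded between / and -)
Ambiguous


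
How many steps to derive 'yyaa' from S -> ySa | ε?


Derivation: S => ySa => yySaa => yyaa
Steps: 3


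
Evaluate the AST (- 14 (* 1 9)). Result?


Evaluate inner: (* 1 9) = 9
Evaluate root: (- 14 9) = 5
Result: 5


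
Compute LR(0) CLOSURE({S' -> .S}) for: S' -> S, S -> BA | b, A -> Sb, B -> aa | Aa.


Start: S' -> .S
For each item with dot before a nonterminal B, add B -> .γ for every B-production
Closure: [S' -> .S, S -> .BA, S -> .b, B -> .aa, B -> .Aa, A -> .Sb]


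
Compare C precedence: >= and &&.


'>=' is relational (level 7); '&&' is logical AND (level 2)
Higher level binds tighter
'>=' has higher precedence than '&&'


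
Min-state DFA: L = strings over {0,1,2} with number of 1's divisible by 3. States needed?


Track (count of 1) mod 3: states 0..2, accept at 0
Minimal DFA: 3 states


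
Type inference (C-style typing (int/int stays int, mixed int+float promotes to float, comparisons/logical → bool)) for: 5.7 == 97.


Operand types: float == int
Rule: comparison yields bool
Result type: bool


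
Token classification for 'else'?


Pattern: reserved word
Type: KEYWORD


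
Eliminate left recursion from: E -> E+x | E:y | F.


Left-recursive alternatives: E+x, E:y; non-recursive: F
Introduce E': E -> FE', E' -> +xE' | :yE' | ε


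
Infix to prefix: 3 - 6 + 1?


left-to-right (same/higher precedence on left): tree is (+ (- 3 6) 1)
Prefix: + - 3 6 1


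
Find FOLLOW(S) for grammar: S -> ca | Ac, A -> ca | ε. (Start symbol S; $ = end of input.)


$ ∈ FOLLOW(S). For each A -> αBβ: add FIRST(β)\{ε} to FOLLOW(B); if β nullable, add FOLLOW(A).
FOLLOW(S) = {$}


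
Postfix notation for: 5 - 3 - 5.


Left to right (same or higher precedence on left)
Postfix: 5 3 - 5 -


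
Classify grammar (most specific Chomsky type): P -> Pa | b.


Left-linear: every RHS is a terminal or one nonterminal followed by a terminal
Classification: Type 3 (Regular)


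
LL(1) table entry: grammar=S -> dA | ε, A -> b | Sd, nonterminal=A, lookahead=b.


For [A, b]: 'b' ∈ FIRST(b)
Entry: A -> b


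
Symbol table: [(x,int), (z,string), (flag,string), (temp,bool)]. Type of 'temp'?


Lookup 'temp' → type bool


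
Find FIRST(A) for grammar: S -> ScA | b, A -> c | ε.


Per alternative of A: FIRST(c) = {c}; FIRST(ε) = {ε}
FIRST(A) = {c, ε}


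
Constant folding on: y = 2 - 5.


2 - 5 = -3 at compile time
Optimized: y = -3


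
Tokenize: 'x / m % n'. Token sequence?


Scan left to right, longest-match per lexeme
Tokens: ID(x), OP(/), ID(m), OP(%), ID(n)


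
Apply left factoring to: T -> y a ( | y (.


Common prefix: 'y'
Factored: T -> y T', T' -> a ( | (


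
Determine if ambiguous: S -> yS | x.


right-linear, alternatives start with distinct terminals 'y' vs 'x': unique leftmost derivation
Unambiguous


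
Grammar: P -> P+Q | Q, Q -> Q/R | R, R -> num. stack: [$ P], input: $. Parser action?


start symbol P on stack, input exhausted
Action: accept


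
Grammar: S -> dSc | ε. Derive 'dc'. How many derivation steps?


Derivation: S => dSc => dc
Steps: 2


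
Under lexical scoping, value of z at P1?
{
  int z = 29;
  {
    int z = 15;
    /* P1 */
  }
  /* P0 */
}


z declared in the same block as P1
z = 15


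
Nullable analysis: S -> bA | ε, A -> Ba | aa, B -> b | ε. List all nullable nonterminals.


A nonterminal is nullable iff some alternative derives ε (directly, or every symbol in it is nullable)
Nullable: {B, S}
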